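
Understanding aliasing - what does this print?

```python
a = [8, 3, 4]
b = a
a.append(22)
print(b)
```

Key concept: basic list aliasing.
Step by step:
`a = [8, 3, 4]` → a = [8, 3, 4]
`b = a` → b = [8, 3, 4] (same object as a)
`a.append(22)` → a = [8, 3, 4, 22] (same object as b); b = [8, 3, 4, 22] (same object as a)
`print(b)` → prints [8, 3, 4, 22]

Answer: [8, 3, 4, 22]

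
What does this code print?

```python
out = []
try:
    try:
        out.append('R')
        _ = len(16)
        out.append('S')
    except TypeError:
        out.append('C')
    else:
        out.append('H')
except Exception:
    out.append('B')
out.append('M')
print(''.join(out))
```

Execution trace: 'R' (inner try body) → 'C' (inner except TypeError) → 'M' (after the try/except). Output: RCM

Answer: RCM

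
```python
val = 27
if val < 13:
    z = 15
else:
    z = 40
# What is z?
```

Trace:
`val = 27` → val = 27
`if val < 13: ...` → val < 13 is False, take else branch → z = 40
So z = 40

Answer: 40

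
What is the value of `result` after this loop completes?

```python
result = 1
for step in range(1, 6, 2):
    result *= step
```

Product of 1, 3, 5, ... up to 5
`result` takes the values: 1 → 3 → 15

Answer: 15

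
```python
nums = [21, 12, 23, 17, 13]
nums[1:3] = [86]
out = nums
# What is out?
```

Trace:
`nums = [21, 12, 23, 17, 13]` → nums = [21, 12, 23, 17, 13]
`nums[1:3] = [86]` → nums = [21, 86, 17, 13]
`out = nums` → out = [21, 86, 17, 13]
So out = [21, 86, 17, 13]

Answer: [21, 86, 17, 13]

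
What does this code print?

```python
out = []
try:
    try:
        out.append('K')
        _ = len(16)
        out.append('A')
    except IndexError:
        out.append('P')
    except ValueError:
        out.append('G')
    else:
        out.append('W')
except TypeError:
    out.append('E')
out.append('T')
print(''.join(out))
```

Execution trace: 'K' (try body) → 'E' (outer except TypeError) → 'T' (after the try/except). Output: KET

Answer: KET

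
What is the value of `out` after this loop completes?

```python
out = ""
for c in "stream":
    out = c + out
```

Reverse 'stream'
`out` takes the values: "" → "s" → "ts" → "rts" → "erts" → "aerts" → "maerts"

Answer: "maerts"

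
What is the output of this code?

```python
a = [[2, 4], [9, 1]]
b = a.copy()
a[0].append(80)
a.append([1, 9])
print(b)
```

Key concept: shallow copy with nested lists.
Step by step:
`a = [[2, 4], [9, 1]]` → a = [[2, 4], [9, 1]]
`b = a.copy()` → b = [[2, 4], [9, 1]]
`a[0].append(80)` → a = [[2, 4, 80], [9, 1]]; b = [[2, 4, 80], [9, 1]]
`a.append([1, 9])` → a = [[2, 4, 80], [9, 1], [1, 9]]
`print(b)` → prints [[2, 4, 80], [9, 1]]

Answer: [[2, 4, 80], [9, 1]]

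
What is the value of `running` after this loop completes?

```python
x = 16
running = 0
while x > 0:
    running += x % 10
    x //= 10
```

Sum digits of 16
`running` takes the values: 0 → 6 → 7

Answer: 7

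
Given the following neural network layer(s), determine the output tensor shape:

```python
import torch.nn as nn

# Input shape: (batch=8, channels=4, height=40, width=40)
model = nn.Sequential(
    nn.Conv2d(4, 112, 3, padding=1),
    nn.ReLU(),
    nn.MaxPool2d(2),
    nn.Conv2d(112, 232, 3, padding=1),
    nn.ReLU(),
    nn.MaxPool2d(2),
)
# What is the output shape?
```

Input: (8, 4, 40, 40) -> after first Conv2d: (8, 112, 40, 40) -> after first MaxPool2d: (8, 112, 20, 20) -> after second Conv2d: (8, 232, 20, 20) -> Output: (8, 232, 10, 10)

Answer: (8, 232, 10, 10)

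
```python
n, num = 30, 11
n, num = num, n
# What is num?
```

Trace:
`n, num = 30, 11` → n = 30; num = 11
`n, num = num, n` → n = 11; num = 30
So num = 30

Answer: 30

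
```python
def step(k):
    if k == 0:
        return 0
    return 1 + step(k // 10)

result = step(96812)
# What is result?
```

Count of digits of 96812: 5

Answer: 5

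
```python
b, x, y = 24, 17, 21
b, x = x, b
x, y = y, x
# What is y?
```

Trace:
`b, x, y = 24, 17, 21` → b = 24; x = 17; y = 21
`b, x = x, b` → b = 17; x = 24
`x, y = y, x` → x = 21; y = 24
So y = 24

Answer: 24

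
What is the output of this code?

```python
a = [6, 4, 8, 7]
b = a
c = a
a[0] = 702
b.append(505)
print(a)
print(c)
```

Key concept: multiple aliases.
Step by step:
`a = [6, 4, 8, 7]` → a = [6, 4, 8, 7]
`b = a` → b = [6, 4, 8, 7] (same object as a)
`c = a` → c = [6, 4, 8, 7] (same object as a, b)
`a[0] = 702` → a = [702, 4, 8, 7] (same object as b, c); b = [702, 4, 8, 7] (same object as a, c); c = [702, 4, 8, 7] (same object as a, b)
`b.append(505)` → a = [702, 4, 8, 7, 505] (same object as b, c); b = [702, 4, 8, 7, 505] (same object as a, c); c = [702, 4, 8, 7, 505] (same object as a, b)
`print(a)` → prints [702, 4, 8, 7, 505]
`print(c)` → prints [702, 4, 8, 7, 505]

Answer:
[702, 4, 8, 7, 505]
[702, 4, 8, 7, 505]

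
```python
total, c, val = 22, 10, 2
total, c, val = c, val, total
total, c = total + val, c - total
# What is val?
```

Trace:
`total, c, val = 22, 10, 2` → total = 22; c = 10; val = 2
`total, c, val = c, val, total` → total = 10; c = 2; val = 22
`total, c = total + val, c - total` → total = 32; c = -8
So val = 22

Answer: 22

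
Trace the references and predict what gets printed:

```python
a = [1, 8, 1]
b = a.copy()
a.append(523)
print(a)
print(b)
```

Key concept: list.copy() creates independent copy.
Step by step:
`a = [1, 8, 1]` → a = [1, 8, 1]
`b = a.copy()` → b = [1, 8, 1]
`a.append(523)` → a = [1, 8, 1, 523]
`print(a)` → prints [1, 8, 1, 523]
`print(b)` → prints [1, 8, 1]

Answer:
[1, 8, 1, 523]
[1, 8, 1]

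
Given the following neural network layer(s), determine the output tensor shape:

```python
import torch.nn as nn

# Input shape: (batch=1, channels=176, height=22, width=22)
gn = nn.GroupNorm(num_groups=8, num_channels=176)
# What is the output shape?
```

Input: (1, 176, 22, 22) -> Output: (1, 176, 22, 22)

Answer: (1, 176, 22, 22)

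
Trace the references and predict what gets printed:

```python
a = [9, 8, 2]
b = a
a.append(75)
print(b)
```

Key concept: basic list aliasing.
Step by step:
`a = [9, 8, 2]` → a = [9, 8, 2]
`b = a` → b = [9, 8, 2] (same object as a)
`a.append(75)` → a = [9, 8, 2, 75] (same object as b); b = [9, 8, 2, 75] (same object as a)
`print(b)` → prints [9, 8, 2, 75]

Answer: [9, 8, 2, 75]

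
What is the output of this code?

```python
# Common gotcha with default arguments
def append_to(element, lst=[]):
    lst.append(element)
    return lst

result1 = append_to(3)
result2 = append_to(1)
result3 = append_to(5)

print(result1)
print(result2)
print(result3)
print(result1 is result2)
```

Key concept: mutable default argument gotcha.
Step by step:
`result1 = append_to(3)` → result1 = [3]
`result2 = append_to(1)` → result1 = [3, 1] (same object as result2); result2 = [3, 1] (same object as result1)
`result3 = append_to(5)` → result1 = [3, 1, 5] (same object as result2, result3); result2 = [3, 1, 5] (same object as result1, result3); result3 = [3, 1, 5] (same object as result1, result2)
`print(result1)` → prints [3, 1, 5]
`print(result2)` → prints [3, 1, 5]
`print(result3)` → prints [3, 1, 5]
`print(result1 is result2)` → prints True

Answer:
[3, 1, 5]
[3, 1, 5]
[3, 1, 5]
True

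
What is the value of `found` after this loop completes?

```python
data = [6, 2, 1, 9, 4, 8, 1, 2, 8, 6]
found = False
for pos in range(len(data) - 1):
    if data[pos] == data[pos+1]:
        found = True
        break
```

Check consecutive duplicates in [6, 2, 1, 9, 4, 8, 1, 2, 8, 6]
`found` takes the values: False

Answer: False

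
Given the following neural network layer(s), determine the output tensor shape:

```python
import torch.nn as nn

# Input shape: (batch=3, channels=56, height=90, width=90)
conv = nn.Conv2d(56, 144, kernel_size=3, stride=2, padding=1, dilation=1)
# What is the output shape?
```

Input: (3, 56, 90, 90) -> Output: (3, 144, 45, 45)

Answer: (3, 144, 45, 45)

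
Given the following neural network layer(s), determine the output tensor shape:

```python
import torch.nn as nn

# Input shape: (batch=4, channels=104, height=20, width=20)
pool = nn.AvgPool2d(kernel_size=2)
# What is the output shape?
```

Input: (4, 104, 20, 20) -> Output: (4, 104, 10, 10)

Answer: (4, 104, 10, 10)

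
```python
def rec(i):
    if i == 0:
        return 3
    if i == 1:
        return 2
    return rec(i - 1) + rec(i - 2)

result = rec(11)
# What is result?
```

Build up from base cases: rec(0)=3, rec(1)=2, rec(2)=5, rec(3)=7, rec(4)=12, rec(5)=19, rec(6)=31, ..., rec(11)=343

Answer: 343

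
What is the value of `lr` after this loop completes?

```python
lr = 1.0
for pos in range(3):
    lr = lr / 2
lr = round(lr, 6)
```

Halving LR 3 times: 1 / 2^3
`lr` takes the values: 1.0 → 0.5 → 0.25 → 0.125

Answer: 0.125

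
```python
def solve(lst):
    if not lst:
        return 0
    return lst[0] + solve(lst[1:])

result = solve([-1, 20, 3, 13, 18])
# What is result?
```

(-1) + 20 + 3 + 13 + 18 + 0 = 53

Answer: 53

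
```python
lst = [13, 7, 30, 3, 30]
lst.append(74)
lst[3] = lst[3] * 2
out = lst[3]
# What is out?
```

Trace:
`lst = [13, 7, 30, 3, 30]` → lst = [13, 7, 30, 3, 30]
`lst.append(74)` → lst = [13, 7, 30, 3, 30, 74]
`lst[3] = lst[3] * 2` → lst = [13, 7, 30, 6, 30, 74]
`out = lst[3]` → out = 6
So out = 6

Answer: 6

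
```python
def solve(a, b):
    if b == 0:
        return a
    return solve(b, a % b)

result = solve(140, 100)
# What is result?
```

solve(140, 100) -> solve(100, 40) -> solve(40, 20) -> solve(20, 0) -> 20

Answer: 20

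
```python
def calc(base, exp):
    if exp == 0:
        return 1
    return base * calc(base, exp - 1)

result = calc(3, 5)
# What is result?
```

calc(3, 5) = 3 * 3 * 3 * 3 * 3 = 243

Answer: 243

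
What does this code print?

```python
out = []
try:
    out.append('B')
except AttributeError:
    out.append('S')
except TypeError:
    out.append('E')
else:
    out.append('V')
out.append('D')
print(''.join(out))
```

Execution trace: 'B' (try body, no exception) → 'V' (else) → 'D' (after the try/except). Output: BVD

Answer: BVD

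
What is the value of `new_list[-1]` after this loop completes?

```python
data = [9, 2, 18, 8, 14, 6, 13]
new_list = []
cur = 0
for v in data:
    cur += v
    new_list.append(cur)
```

Cumulative sum ends at 70
`new_list` takes the values: [] → [9] → [9, 11] → [9, 11, 29] → [9, 11, 29, 37] → [9, 11, 29, 37, 51] → [9, 11, 29, 37, 51, 57] → [9, 11, 29, 37, 51, 57, 70]
So `new_list[-1]` = 70

Answer: 70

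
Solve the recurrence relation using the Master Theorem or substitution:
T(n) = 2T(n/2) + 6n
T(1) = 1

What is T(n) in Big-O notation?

By Master Theorem: a=2, b=2, f(n)=6n. Since log_2(2) = 1 and f(n) = Θ(n^1), Case 2 applies. T(n) = O(n log n).

Answer: O(n log n)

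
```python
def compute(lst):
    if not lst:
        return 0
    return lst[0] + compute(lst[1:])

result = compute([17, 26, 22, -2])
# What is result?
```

17 + 26 + 22 + (-2) + 0 = 63

Answer: 63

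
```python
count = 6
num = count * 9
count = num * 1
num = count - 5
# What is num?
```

Trace:
`count = 6` → count = 6
`num = count * 9` → num = 54
`count = num * 1` → count = 54
`num = count - 5` → num = 49
So num = 49

Answer: 49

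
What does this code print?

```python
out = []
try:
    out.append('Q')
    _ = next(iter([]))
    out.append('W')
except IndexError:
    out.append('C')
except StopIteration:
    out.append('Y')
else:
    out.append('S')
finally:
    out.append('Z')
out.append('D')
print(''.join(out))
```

Execution trace: 'Q' (try body) → 'Y' (except StopIteration) → 'Z' (finally) → 'D' (after the try/except). Output: QYZD

Answer: QYZD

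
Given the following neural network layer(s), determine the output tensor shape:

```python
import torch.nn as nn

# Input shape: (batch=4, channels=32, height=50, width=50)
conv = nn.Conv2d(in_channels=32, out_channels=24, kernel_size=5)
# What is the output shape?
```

Input: (4, 32, 50, 50) -> Output: (4, 24, 46, 46)

Answer: (4, 24, 46, 46)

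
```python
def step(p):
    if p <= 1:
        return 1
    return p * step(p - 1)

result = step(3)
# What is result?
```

step(3) = 3 * 2 * 1 = 6

Answer: 6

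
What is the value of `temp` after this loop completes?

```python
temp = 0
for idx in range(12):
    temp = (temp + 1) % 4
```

Increment mod 4, 12 times = 0
`temp` takes the values: 0 → 1 → 2 → 3 → 0 → 1 → 2 → 3 → 0 → 1 → 2 → 3 → 0

Answer: 0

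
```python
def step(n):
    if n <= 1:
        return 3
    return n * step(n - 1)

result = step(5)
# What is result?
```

step(5) = 5 * 4 * 3 * 2 * 3 = 360

Answer: 360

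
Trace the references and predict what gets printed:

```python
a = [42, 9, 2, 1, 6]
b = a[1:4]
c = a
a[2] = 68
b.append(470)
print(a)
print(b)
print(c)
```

Key concept: slice vs alias.
Step by step:
`a = [42, 9, 2, 1, 6]` → a = [42, 9, 2, 1, 6]
`b = a[1:4]` → b = [9, 2, 1]
`c = a` → c = [42, 9, 2, 1, 6] (same object as a)
`a[2] = 68` → a = [42, 9, 68, 1, 6] (same object as c); c = [42, 9, 68, 1, 6] (same object as a)
`b.append(470)` → b = [9, 2, 1, 470]
`print(a)` → prints [42, 9, 68, 1, 6]
`print(b)` → prints [9, 2, 1, 470]
`print(c)` → prints [42, 9, 68, 1, 6]

Answer:
[42, 9, 68, 1, 6]
[9, 2, 1, 470]
[42, 9, 68, 1, 6]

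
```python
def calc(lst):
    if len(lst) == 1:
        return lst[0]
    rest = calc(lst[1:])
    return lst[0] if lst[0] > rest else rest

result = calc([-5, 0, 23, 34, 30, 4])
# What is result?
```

Recursive max over [-5, 0, 23, 34, 30, 4] = 34

Answer: 34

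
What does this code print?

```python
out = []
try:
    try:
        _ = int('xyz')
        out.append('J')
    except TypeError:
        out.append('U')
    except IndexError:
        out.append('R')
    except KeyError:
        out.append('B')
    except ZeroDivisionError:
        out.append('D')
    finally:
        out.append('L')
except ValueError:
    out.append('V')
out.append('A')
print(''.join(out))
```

Execution trace: 'L' (finally) → 'V' (outer except ValueError) → 'A' (after the try/except). Output: LVA

Answer: LVA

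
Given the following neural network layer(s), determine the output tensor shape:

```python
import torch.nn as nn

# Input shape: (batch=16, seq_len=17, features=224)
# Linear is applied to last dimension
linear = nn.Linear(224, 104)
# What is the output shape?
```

Input: (16, 17, 224) -> Output: (16, 17, 104)

Answer: (16, 17, 104)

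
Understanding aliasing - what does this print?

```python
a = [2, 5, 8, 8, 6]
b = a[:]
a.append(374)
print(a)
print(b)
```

Key concept: slice [:] creates copy.
Step by step:
`a = [2, 5, 8, 8, 6]` → a = [2, 5, 8, 8, 6]
`b = a[:]` → b = [2, 5, 8, 8, 6]
`a.append(374)` → a = [2, 5, 8, 8, 6, 374]
`print(a)` → prints [2, 5, 8, 8, 6, 374]
`print(b)` → prints [2, 5, 8, 8, 6]

Answer:
[2, 5, 8, 8, 6, 374]
[2, 5, 8, 8, 6]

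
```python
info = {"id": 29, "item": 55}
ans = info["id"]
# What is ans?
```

Trace:
`info = {"id": 29, "item": 55}` → info = {'id': 29, 'item': 55}
`ans = info["id"]` → ans = 29
So ans = 29

Answer: 29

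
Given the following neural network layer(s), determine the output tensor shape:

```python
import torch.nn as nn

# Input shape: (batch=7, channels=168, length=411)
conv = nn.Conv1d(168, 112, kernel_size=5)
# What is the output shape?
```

Input: (7, 168, 411) -> Output: (7, 112, 407)

Answer: (7, 112, 407)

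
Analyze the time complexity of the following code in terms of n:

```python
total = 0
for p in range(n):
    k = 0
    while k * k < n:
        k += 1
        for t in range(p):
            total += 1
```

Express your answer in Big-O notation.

Each loop level contributes: n × √n × n. Multiplying the contributions gives O(n^2√n).

Answer: O(n^2√n)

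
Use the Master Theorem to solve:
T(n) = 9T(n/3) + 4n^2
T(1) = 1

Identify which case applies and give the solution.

a=9, b=3, f(n)=4n^2. log_3(9) = 2. Since c=2 = 2, Case 2 applies: T(n) = Θ(n^log_b(a) · log n) = O(n^2 log n).

Answer: O(n^2 log n) - Case 2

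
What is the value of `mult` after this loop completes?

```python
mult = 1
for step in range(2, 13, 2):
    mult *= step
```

Product of even numbers 2 to 12
`mult` takes the values: 1 → 2 → 8 → 48 → 384 → 3840 → 46080

Answer: 46080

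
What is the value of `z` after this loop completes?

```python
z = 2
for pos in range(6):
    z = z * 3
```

Multiply by 3, 6 times: 2 * 3^6 = 1458
`z` takes the values: 2 → 6 → 18 → 54 → 162 → 486 → 1458

Answer: 1458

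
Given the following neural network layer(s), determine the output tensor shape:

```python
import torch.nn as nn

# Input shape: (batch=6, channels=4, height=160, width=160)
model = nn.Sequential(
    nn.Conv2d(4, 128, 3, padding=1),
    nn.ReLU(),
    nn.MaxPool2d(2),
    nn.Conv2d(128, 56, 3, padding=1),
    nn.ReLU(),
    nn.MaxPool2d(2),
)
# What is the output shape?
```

Input: (6, 4, 160, 160) -> after first Conv2d: (6, 128, 160, 160) -> after first MaxPool2d: (6, 128, 80, 80) -> after second Conv2d: (6, 56, 80, 80) -> Output: (6, 56, 40, 40)

Answer: (6, 56, 40, 40)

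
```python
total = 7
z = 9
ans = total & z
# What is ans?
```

Trace:
`total = 7` → total = 7
`z = 9` → z = 9
`ans = total & z` → ans = 1
So ans = 1

Answer: 1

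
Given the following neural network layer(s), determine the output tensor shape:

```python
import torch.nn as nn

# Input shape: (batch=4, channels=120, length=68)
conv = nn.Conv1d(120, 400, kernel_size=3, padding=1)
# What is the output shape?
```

Input: (4, 120, 68) -> Output: (4, 400, 68)

Answer: (4, 400, 68)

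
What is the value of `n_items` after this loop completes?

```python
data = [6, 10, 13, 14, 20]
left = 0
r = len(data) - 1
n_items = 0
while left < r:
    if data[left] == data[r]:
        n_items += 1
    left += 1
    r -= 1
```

Count matching pairs from ends
`n_items` takes the values: 0

Answer: 0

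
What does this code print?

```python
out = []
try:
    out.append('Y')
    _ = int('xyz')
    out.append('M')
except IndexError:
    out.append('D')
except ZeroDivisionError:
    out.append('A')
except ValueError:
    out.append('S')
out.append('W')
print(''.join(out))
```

Execution trace: 'Y' (try body) → 'S' (except ValueError) → 'W' (after the try/except). Output: YSW

Answer: YSW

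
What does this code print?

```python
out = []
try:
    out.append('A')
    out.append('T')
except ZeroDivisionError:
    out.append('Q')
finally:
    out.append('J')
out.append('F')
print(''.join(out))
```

Execution trace: 'A' (try body) → 'T' (try body, no exception) → 'J' (finally) → 'F' (after the try/except). Output: ATJF

Answer: ATJF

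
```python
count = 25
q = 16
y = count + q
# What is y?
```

Trace:
`count = 25` → count = 25
`q = 16` → q = 16
`y = count + q` → y = 41
So y = 41

Answer: 41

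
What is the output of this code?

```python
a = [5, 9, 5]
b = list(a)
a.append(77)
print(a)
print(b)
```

Key concept: list() constructor creates copy.
Step by step:
`a = [5, 9, 5]` → a = [5, 9, 5]
`b = list(a)` → b = [5, 9, 5]
`a.append(77)` → a = [5, 9, 5, 77]
`print(a)` → prints [5, 9, 5, 77]
`print(b)` → prints [5, 9, 5]

Answer:
[5, 9, 5, 77]
[5, 9, 5]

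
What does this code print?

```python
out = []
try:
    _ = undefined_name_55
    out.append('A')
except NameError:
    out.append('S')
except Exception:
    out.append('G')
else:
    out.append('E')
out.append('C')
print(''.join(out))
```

Execution trace: 'S' (except NameError) → 'C' (after the try/except). Output: SC

Answer: SC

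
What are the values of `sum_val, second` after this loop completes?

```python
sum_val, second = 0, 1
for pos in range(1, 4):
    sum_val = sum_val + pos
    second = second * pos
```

Sum and factorial of 1 to 3
`sum_val, second` takes the values: (0, 1) → (1, 1) → (3, 1) → (3, 2) → (6, 2) → (6, 6)

Answer: 6, 6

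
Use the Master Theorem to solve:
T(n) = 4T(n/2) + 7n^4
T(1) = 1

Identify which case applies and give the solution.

a=4, b=2, f(n)=7n^4. log_2(4) = 2. Since c=4 > 2 and the regularity condition holds (4(n/2)^4 = (4/2^4)n^4 with 4/2^4 < 1), Case 3 applies: T(n) = Θ(f(n)) = O(n^4).

Answer: O(n^4) - Case 3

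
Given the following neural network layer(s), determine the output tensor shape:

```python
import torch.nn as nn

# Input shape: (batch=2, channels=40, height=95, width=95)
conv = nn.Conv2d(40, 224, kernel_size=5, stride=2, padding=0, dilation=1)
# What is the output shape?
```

Input: (2, 40, 95, 95) -> Output: (2, 224, 46, 46)

Answer: (2, 224, 46, 46)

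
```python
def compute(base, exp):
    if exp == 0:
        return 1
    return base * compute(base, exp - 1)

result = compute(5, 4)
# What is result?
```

compute(5, 4) = 5 * 5 * 5 * 5 = 625

Answer: 625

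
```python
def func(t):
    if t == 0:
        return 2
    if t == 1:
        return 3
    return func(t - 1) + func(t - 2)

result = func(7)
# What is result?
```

Build up from base cases: func(0)=2, func(1)=3, func(2)=5, func(3)=8, func(4)=13, func(5)=21, func(6)=34, ..., func(7)=55

Answer: 55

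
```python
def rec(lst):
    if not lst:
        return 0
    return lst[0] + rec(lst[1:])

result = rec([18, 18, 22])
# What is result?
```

18 + 18 + 22 + 0 = 58

Answer: 58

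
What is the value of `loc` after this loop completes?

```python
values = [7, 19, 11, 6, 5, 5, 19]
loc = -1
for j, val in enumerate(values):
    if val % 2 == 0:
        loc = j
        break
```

First even number index in [7, 19, 11, 6, 5, 5, 19]
`loc` takes the values: -1 → 3

Answer: 3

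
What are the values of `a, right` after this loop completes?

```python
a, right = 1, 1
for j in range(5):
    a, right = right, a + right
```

Fibonacci: after 5 iterations
`a, right` takes the values: (1, 1) → (1, 2) → (2, 3) → (3, 5) → (5, 8) → (8, 13)

Answer: 8, 13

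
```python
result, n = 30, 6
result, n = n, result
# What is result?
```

Trace:
`result, n = 30, 6` → result = 30; n = 6
`result, n = n, result` → result = 6; n = 30
So result = 6

Answer: 6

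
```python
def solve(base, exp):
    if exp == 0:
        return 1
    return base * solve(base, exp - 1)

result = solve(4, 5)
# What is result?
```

solve(4, 5) = 4 * 4 * 4 * 4 * 4 = 1024

Answer: 1024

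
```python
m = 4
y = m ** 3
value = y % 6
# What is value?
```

Trace:
`m = 4` → m = 4
`y = m ** 3` → y = 64
`value = y % 6` → value = 4
So value = 4

Answer: 4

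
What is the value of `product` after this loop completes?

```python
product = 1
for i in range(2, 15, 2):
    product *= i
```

Product of even numbers 2 to 14
`product` takes the values: 1 → 2 → 8 → 48 → 384 → 3840 → 46080 → 645120

Answer: 645120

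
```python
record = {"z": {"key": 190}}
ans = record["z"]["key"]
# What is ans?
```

Trace:
`record = {"z": {"key": 190}}` → record = {'z': {'key': 190}}
`ans = record["z"]["key"]` → ans = 190
So ans = 190

Answer: 190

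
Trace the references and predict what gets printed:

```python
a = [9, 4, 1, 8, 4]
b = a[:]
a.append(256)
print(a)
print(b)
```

Key concept: slice [:] creates copy.
Step by step:
`a = [9, 4, 1, 8, 4]` → a = [9, 4, 1, 8, 4]
`b = a[:]` → b = [9, 4, 1, 8, 4]
`a.append(256)` → a = [9, 4, 1, 8, 4, 256]
`print(a)` → prints [9, 4, 1, 8, 4, 256]
`print(b)` → prints [9, 4, 1, 8, 4]

Answer:
[9, 4, 1, 8, 4, 256]
[9, 4, 1, 8, 4]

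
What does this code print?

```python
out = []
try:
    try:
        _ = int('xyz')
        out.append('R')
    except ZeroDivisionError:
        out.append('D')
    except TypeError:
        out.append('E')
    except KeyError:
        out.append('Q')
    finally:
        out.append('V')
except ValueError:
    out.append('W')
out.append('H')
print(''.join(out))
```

Execution trace: 'V' (finally) → 'W' (outer except ValueError) → 'H' (after the try/except). Output: VWH

Answer: VWH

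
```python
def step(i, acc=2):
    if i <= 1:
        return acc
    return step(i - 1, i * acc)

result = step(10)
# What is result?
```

Accumulator trace (n, acc): (10, 2) -> (9, 20) -> (8, 180) -> (7, 1440) -> (6, 10080) -> (5, 60480) -> (4, 302400) -> (3, 1209600) -> (2, 3628800) -> (1, 7257600) -> return 7257600

Answer: 7257600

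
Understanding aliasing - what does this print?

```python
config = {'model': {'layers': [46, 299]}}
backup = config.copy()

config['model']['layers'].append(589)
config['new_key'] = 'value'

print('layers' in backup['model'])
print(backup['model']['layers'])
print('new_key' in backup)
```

Key concept: shallow copy gotcha with nested dict.
Step by step:
`config = {'model': {'layers': [46, 299]}}` → config = {'model': {'layers': [46, 299]}}
`backup = config.copy()` → backup = {'model': {'layers': [46, 299]}}
`config['model']['layers'].append(589)` → config = {'model': {'layers': [46, 299, 589]}}; backup = {'model': {'layers': [46, 299, 589]}}
`config['new_key'] = 'value'` → config = {'model': {'layers': [46, 299, 589]}, 'new_key': 'value'}
`print('layers' in backup['model'])` → prints True
`print(backup['model']['layers'])` → prints [46, 299, 589]
`print('new_key' in backup)` → prints False

Answer:
True
[46, 299, 589]
False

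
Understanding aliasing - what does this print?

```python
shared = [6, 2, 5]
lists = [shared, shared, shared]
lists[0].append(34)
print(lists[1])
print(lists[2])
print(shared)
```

Key concept: list of same reference.
Step by step:
`shared = [6, 2, 5]` → shared = [6, 2, 5]
`lists = [shared, shared, shared]` → lists = [[6, 2, 5], [6, 2, 5], [6, 2, 5]]
`lists[0].append(34)` → shared = [6, 2, 5, 34]; lists = [[6, 2, 5, 34], [6, 2, 5, 34], [6, 2, 5, 34]]
`print(lists[1])` → prints [6, 2, 5, 34]
`print(lists[2])` → prints [6, 2, 5, 34]
`print(shared)` → prints [6, 2, 5, 34]

Answer:
[6, 2, 5, 34]
[6, 2, 5, 34]
[6, 2, 5, 34]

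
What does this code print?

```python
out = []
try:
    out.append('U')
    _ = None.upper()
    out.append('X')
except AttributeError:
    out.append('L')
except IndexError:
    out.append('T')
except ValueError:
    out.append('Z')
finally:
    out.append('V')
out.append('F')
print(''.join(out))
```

Execution trace: 'U' (try body) → 'L' (except AttributeError) → 'V' (finally) → 'F' (after the try/except). Output: ULVF

Answer: ULVF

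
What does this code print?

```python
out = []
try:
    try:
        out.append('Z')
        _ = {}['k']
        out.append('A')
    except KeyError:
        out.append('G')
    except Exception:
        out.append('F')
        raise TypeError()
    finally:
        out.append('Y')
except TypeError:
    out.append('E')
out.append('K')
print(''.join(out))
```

Execution trace: 'Z' (inner try body) → 'G' (inner except KeyError) → 'Y' (inner finally) → 'K' (after the try/except). Output: ZGYK

Answer: ZGYK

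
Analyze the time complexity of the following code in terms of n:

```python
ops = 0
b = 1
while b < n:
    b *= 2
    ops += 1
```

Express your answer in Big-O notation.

Each loop level contributes: log n. Multiplying the contributions gives O(log n).

Answer: O(log n)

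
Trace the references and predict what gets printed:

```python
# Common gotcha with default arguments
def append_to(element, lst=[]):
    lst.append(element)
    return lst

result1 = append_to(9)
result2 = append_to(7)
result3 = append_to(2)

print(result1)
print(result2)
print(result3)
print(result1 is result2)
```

Key concept: mutable default argument gotcha.
Step by step:
`result1 = append_to(9)` → result1 = [9]
`result2 = append_to(7)` → result1 = [9, 7] (same object as result2); result2 = [9, 7] (same object as result1)
`result3 = append_to(2)` → result1 = [9, 7, 2] (same object as result2, result3); result2 = [9, 7, 2] (same object as result1, result3); result3 = [9, 7, 2] (same object as result1, result2)
`print(result1)` → prints [9, 7, 2]
`print(result2)` → prints [9, 7, 2]
`print(result3)` → prints [9, 7, 2]
`print(result1 is result2)` → prints True

Answer:
[9, 7, 2]
[9, 7, 2]
[9, 7, 2]
True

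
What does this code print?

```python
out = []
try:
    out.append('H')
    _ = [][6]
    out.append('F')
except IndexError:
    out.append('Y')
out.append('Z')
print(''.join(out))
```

Execution trace: 'H' (try body) → 'Y' (except IndexError) → 'Z' (after the try/except). Output: HYZ

Answer: HYZ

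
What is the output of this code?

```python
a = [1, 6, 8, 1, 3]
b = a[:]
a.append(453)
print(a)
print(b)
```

Key concept: slice [:] creates copy.
Step by step:
`a = [1, 6, 8, 1, 3]` → a = [1, 6, 8, 1, 3]
`b = a[:]` → b = [1, 6, 8, 1, 3]
`a.append(453)` → a = [1, 6, 8, 1, 3, 453]
`print(a)` → prints [1, 6, 8, 1, 3, 453]
`print(b)` → prints [1, 6, 8, 1, 3]

Answer:
[1, 6, 8, 1, 3, 453]
[1, 6, 8, 1, 3]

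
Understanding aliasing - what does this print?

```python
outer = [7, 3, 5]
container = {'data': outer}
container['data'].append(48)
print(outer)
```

Key concept: dict holds reference to list.
Step by step:
`outer = [7, 3, 5]` → outer = [7, 3, 5]
`container = {'data': outer}` → container = {'data': [7, 3, 5]}
`container['data'].append(48)` → outer = [7, 3, 5, 48]; container = {'data': [7, 3, 5, 48]}
`print(outer)` → prints [7, 3, 5, 48]

Answer: [7, 3, 5, 48]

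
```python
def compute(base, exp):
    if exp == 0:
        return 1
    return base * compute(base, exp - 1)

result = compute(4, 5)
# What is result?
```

compute(4, 5) = 4 * 4 * 4 * 4 * 4 = 1024

Answer: 1024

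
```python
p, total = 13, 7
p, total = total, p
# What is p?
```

Trace:
`p, total = 13, 7` → p = 13; total = 7
`p, total = total, p` → p = 7; total = 13
So p = 7

Answer: 7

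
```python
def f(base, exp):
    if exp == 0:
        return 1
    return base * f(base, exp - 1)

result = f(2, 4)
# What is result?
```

f(2, 4) = 2 * 2 * 2 * 2 = 16

Answer: 16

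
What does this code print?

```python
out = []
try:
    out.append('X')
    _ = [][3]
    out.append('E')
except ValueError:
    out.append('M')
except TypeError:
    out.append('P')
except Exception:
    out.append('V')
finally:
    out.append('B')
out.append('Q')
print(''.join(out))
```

Execution trace: 'X' (try body) → 'V' (except Exception) → 'B' (finally) → 'Q' (after the try/except). Output: XVBQ

Answer: XVBQ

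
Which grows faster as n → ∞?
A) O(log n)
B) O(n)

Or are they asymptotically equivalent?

O(log n) vs O(n): Higher order terms dominate.

Answer: B) O(n) grows faster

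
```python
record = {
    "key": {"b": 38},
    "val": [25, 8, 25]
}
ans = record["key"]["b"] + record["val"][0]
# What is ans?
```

Trace:
`record = { ...` → record = {'key': {'b': 38}, 'val': [25, 8, 25]}
`ans = record["key"]["b"] + record["val"][0]` → ans = 63
So ans = 63

Answer: 63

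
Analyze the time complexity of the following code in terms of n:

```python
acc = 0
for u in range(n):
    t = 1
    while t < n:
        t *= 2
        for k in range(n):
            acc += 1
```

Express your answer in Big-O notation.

Each loop level contributes: n × log n × n. Multiplying the contributions gives O(n^2 log n).

Answer: O(n^2 log n)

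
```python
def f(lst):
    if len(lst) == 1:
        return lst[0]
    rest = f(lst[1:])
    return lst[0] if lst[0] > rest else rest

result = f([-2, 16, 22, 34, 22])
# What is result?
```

Recursive max over [-2, 16, 22, 34, 22] = 34

Answer: 34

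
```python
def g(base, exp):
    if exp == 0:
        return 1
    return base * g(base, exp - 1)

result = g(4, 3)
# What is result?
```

g(4, 3) = 4 * 4 * 4 = 64

Answer: 64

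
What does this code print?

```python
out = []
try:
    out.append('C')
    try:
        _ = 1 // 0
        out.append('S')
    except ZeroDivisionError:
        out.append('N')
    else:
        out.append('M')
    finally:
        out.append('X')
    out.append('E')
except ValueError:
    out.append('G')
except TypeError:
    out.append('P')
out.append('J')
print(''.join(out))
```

Execution trace: 'C' (try body) → 'N' (inner except ZeroDivisionError) → 'X' (inner finally) → 'E' (try body, no exception) → 'J' (after the try/except). Output: CNXEJ

Answer: CNXEJ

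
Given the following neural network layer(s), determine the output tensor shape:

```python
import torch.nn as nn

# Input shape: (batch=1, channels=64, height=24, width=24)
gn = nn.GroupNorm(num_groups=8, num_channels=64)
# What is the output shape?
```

Input: (1, 64, 24, 24) -> Output: (1, 64, 24, 24)

Answer: (1, 64, 24, 24)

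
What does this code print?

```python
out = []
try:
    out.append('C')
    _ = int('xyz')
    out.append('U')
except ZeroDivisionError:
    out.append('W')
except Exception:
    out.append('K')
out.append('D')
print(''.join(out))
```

Execution trace: 'C' (try body) → 'K' (except Exception) → 'D' (after the try/except). Output: CKD

Answer: CKD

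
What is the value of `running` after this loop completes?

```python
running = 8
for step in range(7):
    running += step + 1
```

Start at 8, add 1 to 7 = 36
`running` takes the values: 8 → 9 → 11 → 14 → 18 → 23 → 29 → 36

Answer: 36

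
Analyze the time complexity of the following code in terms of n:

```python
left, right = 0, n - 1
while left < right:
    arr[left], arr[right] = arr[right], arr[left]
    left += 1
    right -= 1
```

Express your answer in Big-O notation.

This is In-place array reversal. Time complexity: O(n).

Answer: O(n)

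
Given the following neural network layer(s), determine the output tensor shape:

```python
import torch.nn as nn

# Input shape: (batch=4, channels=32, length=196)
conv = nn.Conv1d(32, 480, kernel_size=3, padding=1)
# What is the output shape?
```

Input: (4, 32, 196) -> Output: (4, 480, 196)

Answer: (4, 480, 196)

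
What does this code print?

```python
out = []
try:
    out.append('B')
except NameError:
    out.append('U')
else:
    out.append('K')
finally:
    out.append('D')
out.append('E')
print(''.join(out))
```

Execution trace: 'B' (try body, no exception) → 'K' (else) → 'D' (finally) → 'E' (after the try/except). Output: BKDE

Answer: BKDE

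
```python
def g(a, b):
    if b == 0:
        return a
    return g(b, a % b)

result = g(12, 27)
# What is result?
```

g(12, 27) -> g(27, 12) -> g(12, 3) -> g(3, 0) -> 3

Answer: 3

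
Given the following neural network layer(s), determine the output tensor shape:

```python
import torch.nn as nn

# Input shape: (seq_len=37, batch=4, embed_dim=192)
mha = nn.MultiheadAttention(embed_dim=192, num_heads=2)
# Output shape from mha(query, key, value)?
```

Input: (37, 4, 192) -> Output: (37, 4, 192)

Answer: (37, 4, 192)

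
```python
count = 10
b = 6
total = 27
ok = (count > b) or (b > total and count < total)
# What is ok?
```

Trace:
`count = 10` → count = 10
`b = 6` → b = 6
`total = 27` → total = 27
`ok = (count > b) or (b > total and count < total)` → ok = True
So ok = True

Answer: True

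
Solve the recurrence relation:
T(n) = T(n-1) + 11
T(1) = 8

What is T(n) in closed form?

Unrolling: T(n) = T(1) + 11·(n-1) = 8 + 11(n-1) = 11n - 3.

Answer: T(n) = 11n - 3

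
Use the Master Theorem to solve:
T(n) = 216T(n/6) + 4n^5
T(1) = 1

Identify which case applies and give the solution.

a=216, b=6, f(n)=4n^5. log_6(216) = 3. Since c=5 > 3 and the regularity condition holds (216(n/6)^5 = (216/6^5)n^5 with 216/6^5 < 1), Case 3 applies: T(n) = Θ(f(n)) = O(n^5).

Answer: O(n^5) - Case 3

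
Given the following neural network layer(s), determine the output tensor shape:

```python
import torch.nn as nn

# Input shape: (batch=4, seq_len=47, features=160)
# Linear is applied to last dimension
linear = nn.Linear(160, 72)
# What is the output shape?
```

Input: (4, 47, 160) -> Output: (4, 47, 72)

Answer: (4, 47, 72)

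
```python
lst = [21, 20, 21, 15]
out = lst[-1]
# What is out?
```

Trace:
`lst = [21, 20, 21, 15]` → lst = [21, 20, 21, 15]
`out = lst[-1]` → out = 15
So out = 15

Answer: 15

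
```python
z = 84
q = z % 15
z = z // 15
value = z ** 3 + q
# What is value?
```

Trace:
`z = 84` → z = 84
`q = z % 15` → q = 9
`z = z // 15` → z = 5
`value = z ** 3 + q` → value = 134
So value = 134

Answer: 134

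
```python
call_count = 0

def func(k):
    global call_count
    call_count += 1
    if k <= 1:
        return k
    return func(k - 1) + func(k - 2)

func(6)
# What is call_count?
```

Calls(k) = 1 + Calls(k-1) + Calls(k-2); Calls(0)=Calls(1)=1. For k=6 this gives 25.

Answer: 25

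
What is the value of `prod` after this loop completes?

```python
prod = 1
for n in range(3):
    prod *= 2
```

2^3 = 8
`prod` takes the values: 1 → 2 → 4 → 8

Answer: 8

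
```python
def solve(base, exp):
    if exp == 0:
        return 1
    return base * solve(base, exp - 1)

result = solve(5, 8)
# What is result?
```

solve(5, 8) = 5 * 5 * 5 * 5 * 5 * 5 * 5 * 5 = 390625

Answer: 390625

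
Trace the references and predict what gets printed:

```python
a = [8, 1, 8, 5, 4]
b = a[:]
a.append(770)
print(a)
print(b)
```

Key concept: slice [:] creates copy.
Step by step:
`a = [8, 1, 8, 5, 4]` → a = [8, 1, 8, 5, 4]
`b = a[:]` → b = [8, 1, 8, 5, 4]
`a.append(770)` → a = [8, 1, 8, 5, 4, 770]
`print(a)` → prints [8, 1, 8, 5, 4, 770]
`print(b)` → prints [8, 1, 8, 5, 4]

Answer:
[8, 1, 8, 5, 4, 770]
[8, 1, 8, 5, 4]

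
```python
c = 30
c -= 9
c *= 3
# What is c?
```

Trace:
`c = 30` → c = 30
`c -= 9` → c = 21
`c *= 3` → c = 63
So c = 63

Answer: 63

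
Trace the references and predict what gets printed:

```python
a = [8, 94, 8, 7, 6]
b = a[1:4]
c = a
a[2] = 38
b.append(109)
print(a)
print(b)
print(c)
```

Key concept: slice vs alias.
Step by step:
`a = [8, 94, 8, 7, 6]` → a = [8, 94, 8, 7, 6]
`b = a[1:4]` → b = [94, 8, 7]
`c = a` → c = [8, 94, 8, 7, 6] (same object as a)
`a[2] = 38` → a = [8, 94, 38, 7, 6] (same object as c); c = [8, 94, 38, 7, 6] (same object as a)
`b.append(109)` → b = [94, 8, 7, 109]
`print(a)` → prints [8, 94, 38, 7, 6]
`print(b)` → prints [94, 8, 7, 109]
`print(c)` → prints [8, 94, 38, 7, 6]

Answer:
[8, 94, 38, 7, 6]
[94, 8, 7, 109]
[8, 94, 38, 7, 6]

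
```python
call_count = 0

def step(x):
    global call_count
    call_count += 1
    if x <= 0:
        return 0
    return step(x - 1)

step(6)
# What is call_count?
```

Linear recursion stepping by 1: 7 calls from x=6 down to ≤0.

Answer: 7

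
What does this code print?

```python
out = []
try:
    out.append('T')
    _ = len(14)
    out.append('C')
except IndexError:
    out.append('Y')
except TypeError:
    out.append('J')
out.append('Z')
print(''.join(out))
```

Execution trace: 'T' (try body) → 'J' (except TypeError) → 'Z' (after the try/except). Output: TJZ

Answer: TJZ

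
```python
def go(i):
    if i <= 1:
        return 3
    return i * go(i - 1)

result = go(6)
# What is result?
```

go(6) = 6 * 5 * 4 * 3 * 2 * 3 = 2160

Answer: 2160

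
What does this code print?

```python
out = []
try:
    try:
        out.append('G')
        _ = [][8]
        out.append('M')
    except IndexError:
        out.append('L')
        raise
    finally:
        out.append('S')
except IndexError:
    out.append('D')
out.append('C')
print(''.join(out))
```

Execution trace: 'G' (inner try body) → 'L' (inner except IndexError) → 'S' (inner finally) → 'D' (outer except IndexError) → 'C' (after the try/except). Output: GLSDC

Answer: GLSDC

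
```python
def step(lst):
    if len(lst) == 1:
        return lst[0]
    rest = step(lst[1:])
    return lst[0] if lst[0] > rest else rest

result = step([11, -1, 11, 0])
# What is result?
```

Recursive max over [11, -1, 11, 0] = 11

Answer: 11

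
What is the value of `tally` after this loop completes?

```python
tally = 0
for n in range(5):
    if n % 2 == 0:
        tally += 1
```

Count numbers divisible by 2 in range(5)
`tally` takes the values: 0 → 1 → 2 → 3

Answer: 3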